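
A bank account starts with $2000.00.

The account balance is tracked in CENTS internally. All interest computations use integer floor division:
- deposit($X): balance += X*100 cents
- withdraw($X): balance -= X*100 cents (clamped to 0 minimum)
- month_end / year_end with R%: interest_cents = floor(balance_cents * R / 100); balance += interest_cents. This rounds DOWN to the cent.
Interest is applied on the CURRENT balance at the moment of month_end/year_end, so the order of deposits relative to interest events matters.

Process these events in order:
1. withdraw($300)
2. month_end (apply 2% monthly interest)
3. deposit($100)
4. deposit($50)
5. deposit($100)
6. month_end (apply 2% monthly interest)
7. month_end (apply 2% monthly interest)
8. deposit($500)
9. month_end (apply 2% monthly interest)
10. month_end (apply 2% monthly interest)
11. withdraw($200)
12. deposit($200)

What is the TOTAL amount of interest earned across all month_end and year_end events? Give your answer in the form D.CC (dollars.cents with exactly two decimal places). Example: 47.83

Answer: 217.73

Derivation:
After 1 (withdraw($300)): balance=$1700.00 total_interest=$0.00
After 2 (month_end (apply 2% monthly interest)): balance=$1734.00 total_interest=$34.00
After 3 (deposit($100)): balance=$1834.00 total_interest=$34.00
After 4 (deposit($50)): balance=$1884.00 total_interest=$34.00
After 5 (deposit($100)): balance=$1984.00 total_interest=$34.00
After 6 (month_end (apply 2% monthly interest)): balance=$2023.68 total_interest=$73.68
After 7 (month_end (apply 2% monthly interest)): balance=$2064.15 total_interest=$114.15
After 8 (deposit($500)): balance=$2564.15 total_interest=$114.15
After 9 (month_end (apply 2% monthly interest)): balance=$2615.43 total_interest=$165.43
After 10 (month_end (apply 2% monthly interest)): balance=$2667.73 total_interest=$217.73
After 11 (withdraw($200)): balance=$2467.73 total_interest=$217.73
After 12 (deposit($200)): balance=$2667.73 total_interest=$217.73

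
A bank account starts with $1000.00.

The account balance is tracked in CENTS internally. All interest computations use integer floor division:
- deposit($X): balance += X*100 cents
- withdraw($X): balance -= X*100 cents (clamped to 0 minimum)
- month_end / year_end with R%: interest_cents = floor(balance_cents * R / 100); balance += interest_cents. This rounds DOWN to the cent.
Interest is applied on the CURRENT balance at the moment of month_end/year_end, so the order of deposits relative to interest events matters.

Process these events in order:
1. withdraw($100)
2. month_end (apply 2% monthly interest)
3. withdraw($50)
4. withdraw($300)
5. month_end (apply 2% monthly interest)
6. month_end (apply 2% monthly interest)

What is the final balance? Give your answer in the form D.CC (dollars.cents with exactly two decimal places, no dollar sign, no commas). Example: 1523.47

Answer: 590.94

Derivation:
After 1 (withdraw($100)): balance=$900.00 total_interest=$0.00
After 2 (month_end (apply 2% monthly interest)): balance=$918.00 total_interest=$18.00
After 3 (withdraw($50)): balance=$868.00 total_interest=$18.00
After 4 (withdraw($300)): balance=$568.00 total_interest=$18.00
After 5 (month_end (apply 2% monthly interest)): balance=$579.36 total_interest=$29.36
After 6 (month_end (apply 2% monthly interest)): balance=$590.94 total_interest=$40.94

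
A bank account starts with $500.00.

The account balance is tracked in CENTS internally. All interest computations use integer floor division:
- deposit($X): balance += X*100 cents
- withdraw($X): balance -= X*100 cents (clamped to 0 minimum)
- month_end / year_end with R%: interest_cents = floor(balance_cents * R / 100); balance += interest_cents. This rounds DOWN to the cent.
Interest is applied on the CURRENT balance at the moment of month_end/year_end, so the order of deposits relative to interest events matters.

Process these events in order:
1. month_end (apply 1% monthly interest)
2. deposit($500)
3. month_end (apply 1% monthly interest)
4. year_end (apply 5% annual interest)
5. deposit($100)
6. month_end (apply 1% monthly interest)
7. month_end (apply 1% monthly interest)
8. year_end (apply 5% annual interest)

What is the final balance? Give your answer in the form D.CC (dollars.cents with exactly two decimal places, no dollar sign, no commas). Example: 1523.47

After 1 (month_end (apply 1% monthly interest)): balance=$505.00 total_interest=$5.00
After 2 (deposit($500)): balance=$1005.00 total_interest=$5.00
After 3 (month_end (apply 1% monthly interest)): balance=$1015.05 total_interest=$15.05
After 4 (year_end (apply 5% annual interest)): balance=$1065.80 total_interest=$65.80
After 5 (deposit($100)): balance=$1165.80 total_interest=$65.80
After 6 (month_end (apply 1% monthly interest)): balance=$1177.45 total_interest=$77.45
After 7 (month_end (apply 1% monthly interest)): balance=$1189.22 total_interest=$89.22
After 8 (year_end (apply 5% annual interest)): balance=$1248.68 total_interest=$148.68

Answer: 1248.68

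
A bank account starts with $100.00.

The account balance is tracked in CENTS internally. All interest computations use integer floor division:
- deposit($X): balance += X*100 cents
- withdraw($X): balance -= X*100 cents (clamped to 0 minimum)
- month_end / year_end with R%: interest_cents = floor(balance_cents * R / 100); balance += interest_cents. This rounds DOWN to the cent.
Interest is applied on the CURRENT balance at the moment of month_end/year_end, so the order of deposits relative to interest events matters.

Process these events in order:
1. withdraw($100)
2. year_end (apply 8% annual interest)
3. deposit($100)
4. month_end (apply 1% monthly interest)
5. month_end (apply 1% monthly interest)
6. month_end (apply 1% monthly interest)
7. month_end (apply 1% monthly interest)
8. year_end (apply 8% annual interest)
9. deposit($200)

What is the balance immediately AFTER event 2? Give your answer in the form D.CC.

Answer: 0.00

Derivation:
After 1 (withdraw($100)): balance=$0.00 total_interest=$0.00
After 2 (year_end (apply 8% annual interest)): balance=$0.00 total_interest=$0.00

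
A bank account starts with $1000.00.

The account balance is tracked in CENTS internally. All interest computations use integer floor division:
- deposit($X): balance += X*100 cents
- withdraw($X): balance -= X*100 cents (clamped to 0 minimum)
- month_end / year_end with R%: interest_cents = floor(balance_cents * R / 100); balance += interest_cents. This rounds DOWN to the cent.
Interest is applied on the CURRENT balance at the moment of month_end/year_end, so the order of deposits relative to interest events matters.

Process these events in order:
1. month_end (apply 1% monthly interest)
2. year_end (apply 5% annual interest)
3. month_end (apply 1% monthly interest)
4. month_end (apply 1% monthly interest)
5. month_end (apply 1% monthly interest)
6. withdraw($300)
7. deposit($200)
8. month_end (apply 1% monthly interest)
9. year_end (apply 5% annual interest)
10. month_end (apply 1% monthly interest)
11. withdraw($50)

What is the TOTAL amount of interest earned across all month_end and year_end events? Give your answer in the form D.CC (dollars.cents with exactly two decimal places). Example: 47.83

Answer: 163.18

Derivation:
After 1 (month_end (apply 1% monthly interest)): balance=$1010.00 total_interest=$10.00
After 2 (year_end (apply 5% annual interest)): balance=$1060.50 total_interest=$60.50
After 3 (month_end (apply 1% monthly interest)): balance=$1071.10 total_interest=$71.10
After 4 (month_end (apply 1% monthly interest)): balance=$1081.81 total_interest=$81.81
After 5 (month_end (apply 1% monthly interest)): balance=$1092.62 total_interest=$92.62
After 6 (withdraw($300)): balance=$792.62 total_interest=$92.62
After 7 (deposit($200)): balance=$992.62 total_interest=$92.62
After 8 (month_end (apply 1% monthly interest)): balance=$1002.54 total_interest=$102.54
After 9 (year_end (apply 5% annual interest)): balance=$1052.66 total_interest=$152.66
After 10 (month_end (apply 1% monthly interest)): balance=$1063.18 total_interest=$163.18
After 11 (withdraw($50)): balance=$1013.18 total_interest=$163.18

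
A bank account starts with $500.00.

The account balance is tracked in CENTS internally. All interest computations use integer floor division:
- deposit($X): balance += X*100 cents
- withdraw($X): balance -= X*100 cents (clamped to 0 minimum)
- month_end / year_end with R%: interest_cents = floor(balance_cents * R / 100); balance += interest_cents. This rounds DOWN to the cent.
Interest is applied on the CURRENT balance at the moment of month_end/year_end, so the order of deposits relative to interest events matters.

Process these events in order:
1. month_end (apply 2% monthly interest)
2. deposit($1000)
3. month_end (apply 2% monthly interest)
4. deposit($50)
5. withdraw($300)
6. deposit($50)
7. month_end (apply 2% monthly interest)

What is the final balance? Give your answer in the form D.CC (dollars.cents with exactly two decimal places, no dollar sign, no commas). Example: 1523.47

Answer: 1367.00

Derivation:
After 1 (month_end (apply 2% monthly interest)): balance=$510.00 total_interest=$10.00
After 2 (deposit($1000)): balance=$1510.00 total_interest=$10.00
After 3 (month_end (apply 2% monthly interest)): balance=$1540.20 total_interest=$40.20
After 4 (deposit($50)): balance=$1590.20 total_interest=$40.20
After 5 (withdraw($300)): balance=$1290.20 total_interest=$40.20
After 6 (deposit($50)): balance=$1340.20 total_interest=$40.20
After 7 (month_end (apply 2% monthly interest)): balance=$1367.00 total_interest=$67.00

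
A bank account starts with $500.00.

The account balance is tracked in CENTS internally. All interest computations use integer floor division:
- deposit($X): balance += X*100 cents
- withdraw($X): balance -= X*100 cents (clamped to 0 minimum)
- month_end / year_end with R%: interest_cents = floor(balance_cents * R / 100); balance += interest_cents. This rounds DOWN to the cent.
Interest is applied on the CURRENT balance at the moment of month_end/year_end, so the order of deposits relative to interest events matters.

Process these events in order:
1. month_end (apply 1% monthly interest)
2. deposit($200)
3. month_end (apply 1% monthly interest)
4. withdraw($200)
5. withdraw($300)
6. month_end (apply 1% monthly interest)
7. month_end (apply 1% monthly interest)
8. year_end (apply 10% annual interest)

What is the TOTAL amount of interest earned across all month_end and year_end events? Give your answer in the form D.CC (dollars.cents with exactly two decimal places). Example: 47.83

Answer: 37.94

Derivation:
After 1 (month_end (apply 1% monthly interest)): balance=$505.00 total_interest=$5.00
After 2 (deposit($200)): balance=$705.00 total_interest=$5.00
After 3 (month_end (apply 1% monthly interest)): balance=$712.05 total_interest=$12.05
After 4 (withdraw($200)): balance=$512.05 total_interest=$12.05
After 5 (withdraw($300)): balance=$212.05 total_interest=$12.05
After 6 (month_end (apply 1% monthly interest)): balance=$214.17 total_interest=$14.17
After 7 (month_end (apply 1% monthly interest)): balance=$216.31 total_interest=$16.31
After 8 (year_end (apply 10% annual interest)): balance=$237.94 total_interest=$37.94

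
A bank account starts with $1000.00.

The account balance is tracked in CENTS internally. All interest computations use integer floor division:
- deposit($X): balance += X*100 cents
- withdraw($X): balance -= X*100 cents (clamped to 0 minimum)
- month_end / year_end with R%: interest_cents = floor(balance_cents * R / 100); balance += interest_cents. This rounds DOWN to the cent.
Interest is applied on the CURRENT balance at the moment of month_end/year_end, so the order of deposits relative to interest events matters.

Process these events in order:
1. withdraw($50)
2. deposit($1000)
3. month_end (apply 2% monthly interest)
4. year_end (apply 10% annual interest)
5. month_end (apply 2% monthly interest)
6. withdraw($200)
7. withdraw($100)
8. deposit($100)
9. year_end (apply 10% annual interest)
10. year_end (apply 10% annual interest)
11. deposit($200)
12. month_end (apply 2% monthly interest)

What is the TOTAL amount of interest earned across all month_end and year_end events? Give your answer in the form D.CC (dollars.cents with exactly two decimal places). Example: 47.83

Answer: 761.45

Derivation:
After 1 (withdraw($50)): balance=$950.00 total_interest=$0.00
After 2 (deposit($1000)): balance=$1950.00 total_interest=$0.00
After 3 (month_end (apply 2% monthly interest)): balance=$1989.00 total_interest=$39.00
After 4 (year_end (apply 10% annual interest)): balance=$2187.90 total_interest=$237.90
After 5 (month_end (apply 2% monthly interest)): balance=$2231.65 total_interest=$281.65
After 6 (withdraw($200)): balance=$2031.65 total_interest=$281.65
After 7 (withdraw($100)): balance=$1931.65 total_interest=$281.65
After 8 (deposit($100)): balance=$2031.65 total_interest=$281.65
After 9 (year_end (apply 10% annual interest)): balance=$2234.81 total_interest=$484.81
After 10 (year_end (apply 10% annual interest)): balance=$2458.29 total_interest=$708.29
After 11 (deposit($200)): balance=$2658.29 total_interest=$708.29
After 12 (month_end (apply 2% monthly interest)): balance=$2711.45 total_interest=$761.45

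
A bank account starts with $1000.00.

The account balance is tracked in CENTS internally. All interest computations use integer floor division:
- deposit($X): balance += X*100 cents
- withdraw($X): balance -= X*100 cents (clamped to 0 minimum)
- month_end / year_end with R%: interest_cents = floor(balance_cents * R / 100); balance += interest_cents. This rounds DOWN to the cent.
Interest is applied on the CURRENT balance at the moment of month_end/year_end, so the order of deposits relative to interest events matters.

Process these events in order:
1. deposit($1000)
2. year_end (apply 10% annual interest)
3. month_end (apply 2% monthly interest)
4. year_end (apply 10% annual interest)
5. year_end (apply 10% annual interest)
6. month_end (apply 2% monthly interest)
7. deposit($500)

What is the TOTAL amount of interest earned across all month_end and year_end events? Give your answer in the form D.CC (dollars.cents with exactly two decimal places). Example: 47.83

Answer: 769.54

Derivation:
After 1 (deposit($1000)): balance=$2000.00 total_interest=$0.00
After 2 (year_end (apply 10% annual interest)): balance=$2200.00 total_interest=$200.00
After 3 (month_end (apply 2% monthly interest)): balance=$2244.00 total_interest=$244.00
After 4 (year_end (apply 10% annual interest)): balance=$2468.40 total_interest=$468.40
After 5 (year_end (apply 10% annual interest)): balance=$2715.24 total_interest=$715.24
After 6 (month_end (apply 2% monthly interest)): balance=$2769.54 total_interest=$769.54
After 7 (deposit($500)): balance=$3269.54 total_interest=$769.54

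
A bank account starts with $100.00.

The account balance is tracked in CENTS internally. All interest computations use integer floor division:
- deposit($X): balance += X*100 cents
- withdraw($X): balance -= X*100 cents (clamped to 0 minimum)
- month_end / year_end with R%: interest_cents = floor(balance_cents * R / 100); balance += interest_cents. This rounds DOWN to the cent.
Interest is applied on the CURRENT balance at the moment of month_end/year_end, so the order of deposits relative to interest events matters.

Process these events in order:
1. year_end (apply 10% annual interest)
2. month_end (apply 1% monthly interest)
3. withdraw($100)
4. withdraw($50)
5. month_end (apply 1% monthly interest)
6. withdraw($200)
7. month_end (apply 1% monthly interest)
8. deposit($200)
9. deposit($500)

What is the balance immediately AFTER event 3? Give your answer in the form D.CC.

Answer: 11.10

Derivation:
After 1 (year_end (apply 10% annual interest)): balance=$110.00 total_interest=$10.00
After 2 (month_end (apply 1% monthly interest)): balance=$111.10 total_interest=$11.10
After 3 (withdraw($100)): balance=$11.10 total_interest=$11.10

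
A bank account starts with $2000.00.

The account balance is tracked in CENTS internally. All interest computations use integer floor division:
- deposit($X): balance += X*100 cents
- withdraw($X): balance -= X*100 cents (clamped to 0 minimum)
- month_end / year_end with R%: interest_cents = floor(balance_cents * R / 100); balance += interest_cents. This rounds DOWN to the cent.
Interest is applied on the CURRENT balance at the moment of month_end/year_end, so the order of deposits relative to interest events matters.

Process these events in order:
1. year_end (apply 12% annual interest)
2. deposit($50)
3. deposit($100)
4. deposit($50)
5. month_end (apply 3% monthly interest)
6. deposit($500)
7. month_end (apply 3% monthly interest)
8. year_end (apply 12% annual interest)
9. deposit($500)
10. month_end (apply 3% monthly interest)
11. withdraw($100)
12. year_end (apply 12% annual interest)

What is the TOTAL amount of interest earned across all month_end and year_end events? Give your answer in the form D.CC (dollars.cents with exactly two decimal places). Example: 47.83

Answer: 1374.73

Derivation:
After 1 (year_end (apply 12% annual interest)): balance=$2240.00 total_interest=$240.00
After 2 (deposit($50)): balance=$2290.00 total_interest=$240.00
After 3 (deposit($100)): balance=$2390.00 total_interest=$240.00
After 4 (deposit($50)): balance=$2440.00 total_interest=$240.00
After 5 (month_end (apply 3% monthly interest)): balance=$2513.20 total_interest=$313.20
After 6 (deposit($500)): balance=$3013.20 total_interest=$313.20
After 7 (month_end (apply 3% monthly interest)): balance=$3103.59 total_interest=$403.59
After 8 (year_end (apply 12% annual interest)): balance=$3476.02 total_interest=$776.02
After 9 (deposit($500)): balance=$3976.02 total_interest=$776.02
After 10 (month_end (apply 3% monthly interest)): balance=$4095.30 total_interest=$895.30
After 11 (withdraw($100)): balance=$3995.30 total_interest=$895.30
After 12 (year_end (apply 12% annual interest)): balance=$4474.73 total_interest=$1374.73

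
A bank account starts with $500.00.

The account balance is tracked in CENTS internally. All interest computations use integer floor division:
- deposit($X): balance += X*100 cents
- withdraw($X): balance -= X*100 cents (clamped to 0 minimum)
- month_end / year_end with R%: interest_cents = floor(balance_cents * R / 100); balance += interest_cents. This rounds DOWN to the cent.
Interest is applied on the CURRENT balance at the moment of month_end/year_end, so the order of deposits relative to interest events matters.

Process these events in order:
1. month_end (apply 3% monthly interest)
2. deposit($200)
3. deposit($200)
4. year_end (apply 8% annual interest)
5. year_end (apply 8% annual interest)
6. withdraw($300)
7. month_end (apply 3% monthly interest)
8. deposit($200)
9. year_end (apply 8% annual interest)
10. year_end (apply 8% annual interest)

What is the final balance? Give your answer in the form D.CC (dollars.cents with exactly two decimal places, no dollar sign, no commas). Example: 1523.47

Answer: 1155.03

Derivation:
After 1 (month_end (apply 3% monthly interest)): balance=$515.00 total_interest=$15.00
After 2 (deposit($200)): balance=$715.00 total_interest=$15.00
After 3 (deposit($200)): balance=$915.00 total_interest=$15.00
After 4 (year_end (apply 8% annual interest)): balance=$988.20 total_interest=$88.20
After 5 (year_end (apply 8% annual interest)): balance=$1067.25 total_interest=$167.25
After 6 (withdraw($300)): balance=$767.25 total_interest=$167.25
After 7 (month_end (apply 3% monthly interest)): balance=$790.26 total_interest=$190.26
After 8 (deposit($200)): balance=$990.26 total_interest=$190.26
After 9 (year_end (apply 8% annual interest)): balance=$1069.48 total_interest=$269.48
After 10 (year_end (apply 8% annual interest)): balance=$1155.03 total_interest=$355.03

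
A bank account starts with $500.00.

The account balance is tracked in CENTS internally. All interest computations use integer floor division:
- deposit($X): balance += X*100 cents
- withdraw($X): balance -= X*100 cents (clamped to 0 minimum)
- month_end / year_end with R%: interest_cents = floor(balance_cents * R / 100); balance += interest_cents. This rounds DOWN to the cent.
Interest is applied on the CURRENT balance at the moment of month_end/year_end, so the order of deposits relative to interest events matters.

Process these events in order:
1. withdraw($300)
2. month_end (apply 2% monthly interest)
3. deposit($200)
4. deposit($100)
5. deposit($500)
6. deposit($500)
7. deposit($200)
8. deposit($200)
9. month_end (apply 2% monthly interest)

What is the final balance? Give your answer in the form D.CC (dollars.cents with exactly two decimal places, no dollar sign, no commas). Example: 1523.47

Answer: 1942.08

Derivation:
After 1 (withdraw($300)): balance=$200.00 total_interest=$0.00
After 2 (month_end (apply 2% monthly interest)): balance=$204.00 total_interest=$4.00
After 3 (deposit($200)): balance=$404.00 total_interest=$4.00
After 4 (deposit($100)): balance=$504.00 total_interest=$4.00
After 5 (deposit($500)): balance=$1004.00 total_interest=$4.00
After 6 (deposit($500)): balance=$1504.00 total_interest=$4.00
After 7 (deposit($200)): balance=$1704.00 total_interest=$4.00
After 8 (deposit($200)): balance=$1904.00 total_interest=$4.00
After 9 (month_end (apply 2% monthly interest)): balance=$1942.08 total_interest=$42.08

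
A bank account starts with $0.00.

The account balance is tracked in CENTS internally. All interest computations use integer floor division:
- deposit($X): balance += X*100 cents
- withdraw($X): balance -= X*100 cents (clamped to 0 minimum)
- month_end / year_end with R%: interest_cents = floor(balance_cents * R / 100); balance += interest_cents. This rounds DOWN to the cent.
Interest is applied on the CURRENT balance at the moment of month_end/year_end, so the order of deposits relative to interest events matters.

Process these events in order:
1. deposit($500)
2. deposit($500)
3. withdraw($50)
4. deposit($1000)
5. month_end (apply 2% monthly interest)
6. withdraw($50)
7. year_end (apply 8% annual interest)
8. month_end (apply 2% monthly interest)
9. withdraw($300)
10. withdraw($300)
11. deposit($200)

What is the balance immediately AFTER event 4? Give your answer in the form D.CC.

After 1 (deposit($500)): balance=$500.00 total_interest=$0.00
After 2 (deposit($500)): balance=$1000.00 total_interest=$0.00
After 3 (withdraw($50)): balance=$950.00 total_interest=$0.00
After 4 (deposit($1000)): balance=$1950.00 total_interest=$0.00

Answer: 1950.00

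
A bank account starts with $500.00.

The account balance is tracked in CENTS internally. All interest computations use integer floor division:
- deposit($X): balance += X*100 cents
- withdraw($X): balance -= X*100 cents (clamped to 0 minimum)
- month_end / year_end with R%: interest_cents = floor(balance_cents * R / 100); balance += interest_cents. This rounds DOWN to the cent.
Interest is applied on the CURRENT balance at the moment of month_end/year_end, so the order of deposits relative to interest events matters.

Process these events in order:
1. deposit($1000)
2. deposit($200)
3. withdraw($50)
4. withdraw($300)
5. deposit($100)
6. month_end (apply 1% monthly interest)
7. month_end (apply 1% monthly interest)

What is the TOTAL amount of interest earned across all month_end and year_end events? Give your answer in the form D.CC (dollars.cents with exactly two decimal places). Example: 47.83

Answer: 29.14

Derivation:
After 1 (deposit($1000)): balance=$1500.00 total_interest=$0.00
After 2 (deposit($200)): balance=$1700.00 total_interest=$0.00
After 3 (withdraw($50)): balance=$1650.00 total_interest=$0.00
After 4 (withdraw($300)): balance=$1350.00 total_interest=$0.00
After 5 (deposit($100)): balance=$1450.00 total_interest=$0.00
After 6 (month_end (apply 1% monthly interest)): balance=$1464.50 total_interest=$14.50
After 7 (month_end (apply 1% monthly interest)): balance=$1479.14 total_interest=$29.14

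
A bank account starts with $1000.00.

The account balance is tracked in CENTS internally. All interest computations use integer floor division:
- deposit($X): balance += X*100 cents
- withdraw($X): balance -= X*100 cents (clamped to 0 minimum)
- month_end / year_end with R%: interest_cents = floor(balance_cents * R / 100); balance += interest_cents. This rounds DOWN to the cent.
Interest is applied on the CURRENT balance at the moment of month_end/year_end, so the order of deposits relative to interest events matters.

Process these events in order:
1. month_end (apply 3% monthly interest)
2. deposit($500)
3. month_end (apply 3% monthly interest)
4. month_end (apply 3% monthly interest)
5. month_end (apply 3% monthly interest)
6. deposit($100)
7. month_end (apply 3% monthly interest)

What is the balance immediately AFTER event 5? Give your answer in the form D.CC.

Answer: 1671.86

Derivation:
After 1 (month_end (apply 3% monthly interest)): balance=$1030.00 total_interest=$30.00
After 2 (deposit($500)): balance=$1530.00 total_interest=$30.00
After 3 (month_end (apply 3% monthly interest)): balance=$1575.90 total_interest=$75.90
After 4 (month_end (apply 3% monthly interest)): balance=$1623.17 total_interest=$123.17
After 5 (month_end (apply 3% monthly interest)): balance=$1671.86 total_interest=$171.86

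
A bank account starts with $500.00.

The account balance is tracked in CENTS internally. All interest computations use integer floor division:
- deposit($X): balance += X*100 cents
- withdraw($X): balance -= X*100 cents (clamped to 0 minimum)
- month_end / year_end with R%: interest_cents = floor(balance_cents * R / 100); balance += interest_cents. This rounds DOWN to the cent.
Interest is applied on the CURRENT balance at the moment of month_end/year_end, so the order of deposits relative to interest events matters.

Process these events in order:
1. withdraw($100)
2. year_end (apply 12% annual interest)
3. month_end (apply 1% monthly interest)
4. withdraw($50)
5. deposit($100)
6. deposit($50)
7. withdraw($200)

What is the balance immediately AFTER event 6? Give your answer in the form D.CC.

After 1 (withdraw($100)): balance=$400.00 total_interest=$0.00
After 2 (year_end (apply 12% annual interest)): balance=$448.00 total_interest=$48.00
After 3 (month_end (apply 1% monthly interest)): balance=$452.48 total_interest=$52.48
After 4 (withdraw($50)): balance=$402.48 total_interest=$52.48
After 5 (deposit($100)): balance=$502.48 total_interest=$52.48
After 6 (deposit($50)): balance=$552.48 total_interest=$52.48

Answer: 552.48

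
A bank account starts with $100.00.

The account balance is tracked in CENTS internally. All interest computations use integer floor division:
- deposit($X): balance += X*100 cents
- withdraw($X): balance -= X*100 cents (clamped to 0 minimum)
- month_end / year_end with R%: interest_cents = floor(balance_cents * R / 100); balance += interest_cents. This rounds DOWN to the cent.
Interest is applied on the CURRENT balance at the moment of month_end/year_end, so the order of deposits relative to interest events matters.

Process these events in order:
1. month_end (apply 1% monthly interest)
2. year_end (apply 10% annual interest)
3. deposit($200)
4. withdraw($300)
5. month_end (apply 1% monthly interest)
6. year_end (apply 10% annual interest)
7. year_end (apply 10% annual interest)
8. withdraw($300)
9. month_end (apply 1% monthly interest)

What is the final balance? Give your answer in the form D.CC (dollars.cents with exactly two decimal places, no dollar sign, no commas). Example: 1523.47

After 1 (month_end (apply 1% monthly interest)): balance=$101.00 total_interest=$1.00
After 2 (year_end (apply 10% annual interest)): balance=$111.10 total_interest=$11.10
After 3 (deposit($200)): balance=$311.10 total_interest=$11.10
After 4 (withdraw($300)): balance=$11.10 total_interest=$11.10
After 5 (month_end (apply 1% monthly interest)): balance=$11.21 total_interest=$11.21
After 6 (year_end (apply 10% annual interest)): balance=$12.33 total_interest=$12.33
After 7 (year_end (apply 10% annual interest)): balance=$13.56 total_interest=$13.56
After 8 (withdraw($300)): balance=$0.00 total_interest=$13.56
After 9 (month_end (apply 1% monthly interest)): balance=$0.00 total_interest=$13.56

Answer: 0.00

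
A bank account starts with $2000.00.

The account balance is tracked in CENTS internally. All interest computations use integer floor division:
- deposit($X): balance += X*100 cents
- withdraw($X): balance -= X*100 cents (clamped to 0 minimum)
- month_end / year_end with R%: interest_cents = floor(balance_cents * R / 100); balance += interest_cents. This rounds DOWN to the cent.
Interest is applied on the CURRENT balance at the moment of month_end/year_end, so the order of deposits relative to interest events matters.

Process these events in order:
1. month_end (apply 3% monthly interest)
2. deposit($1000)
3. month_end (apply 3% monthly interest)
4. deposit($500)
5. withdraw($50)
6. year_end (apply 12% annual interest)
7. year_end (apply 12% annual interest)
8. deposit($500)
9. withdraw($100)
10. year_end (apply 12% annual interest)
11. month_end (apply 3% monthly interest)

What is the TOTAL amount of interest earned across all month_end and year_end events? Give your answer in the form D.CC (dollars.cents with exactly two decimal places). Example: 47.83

Answer: 1823.50

Derivation:
After 1 (month_end (apply 3% monthly interest)): balance=$2060.00 total_interest=$60.00
After 2 (deposit($1000)): balance=$3060.00 total_interest=$60.00
After 3 (month_end (apply 3% monthly interest)): balance=$3151.80 total_interest=$151.80
After 4 (deposit($500)): balance=$3651.80 total_interest=$151.80
After 5 (withdraw($50)): balance=$3601.80 total_interest=$151.80
After 6 (year_end (apply 12% annual interest)): balance=$4034.01 total_interest=$584.01
After 7 (year_end (apply 12% annual interest)): balance=$4518.09 total_interest=$1068.09
After 8 (deposit($500)): balance=$5018.09 total_interest=$1068.09
After 9 (withdraw($100)): balance=$4918.09 total_interest=$1068.09
After 10 (year_end (apply 12% annual interest)): balance=$5508.26 total_interest=$1658.26
After 11 (month_end (apply 3% monthly interest)): balance=$5673.50 total_interest=$1823.50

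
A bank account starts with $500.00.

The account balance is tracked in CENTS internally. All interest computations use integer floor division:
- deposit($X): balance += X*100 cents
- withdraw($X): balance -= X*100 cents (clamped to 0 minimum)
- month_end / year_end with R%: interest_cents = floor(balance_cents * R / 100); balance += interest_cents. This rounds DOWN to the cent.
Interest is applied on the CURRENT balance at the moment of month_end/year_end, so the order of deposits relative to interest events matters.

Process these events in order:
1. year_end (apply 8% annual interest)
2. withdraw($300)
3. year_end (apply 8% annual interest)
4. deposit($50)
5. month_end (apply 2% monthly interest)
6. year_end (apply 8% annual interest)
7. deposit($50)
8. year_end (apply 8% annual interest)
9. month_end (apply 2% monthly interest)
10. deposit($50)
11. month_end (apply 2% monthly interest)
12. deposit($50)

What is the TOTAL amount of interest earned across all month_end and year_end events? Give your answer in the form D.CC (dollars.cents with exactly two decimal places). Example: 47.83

Answer: 139.88

Derivation:
After 1 (year_end (apply 8% annual interest)): balance=$540.00 total_interest=$40.00
After 2 (withdraw($300)): balance=$240.00 total_interest=$40.00
After 3 (year_end (apply 8% annual interest)): balance=$259.20 total_interest=$59.20
After 4 (deposit($50)): balance=$309.20 total_interest=$59.20
After 5 (month_end (apply 2% monthly interest)): balance=$315.38 total_interest=$65.38
After 6 (year_end (apply 8% annual interest)): balance=$340.61 total_interest=$90.61
After 7 (deposit($50)): balance=$390.61 total_interest=$90.61
After 8 (year_end (apply 8% annual interest)): balance=$421.85 total_interest=$121.85
After 9 (month_end (apply 2% monthly interest)): balance=$430.28 total_interest=$130.28
After 10 (deposit($50)): balance=$480.28 total_interest=$130.28
After 11 (month_end (apply 2% monthly interest)): balance=$489.88 total_interest=$139.88
After 12 (deposit($50)): balance=$539.88 total_interest=$139.88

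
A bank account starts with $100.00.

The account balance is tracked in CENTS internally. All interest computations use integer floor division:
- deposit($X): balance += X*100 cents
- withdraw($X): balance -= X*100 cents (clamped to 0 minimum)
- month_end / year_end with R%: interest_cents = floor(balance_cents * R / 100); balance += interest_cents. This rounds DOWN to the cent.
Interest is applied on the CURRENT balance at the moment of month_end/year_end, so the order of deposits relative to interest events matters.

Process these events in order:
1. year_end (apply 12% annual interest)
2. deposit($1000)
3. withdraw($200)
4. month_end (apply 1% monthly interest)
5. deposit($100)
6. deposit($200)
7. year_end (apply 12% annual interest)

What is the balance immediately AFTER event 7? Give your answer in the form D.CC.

Answer: 1367.65

Derivation:
After 1 (year_end (apply 12% annual interest)): balance=$112.00 total_interest=$12.00
After 2 (deposit($1000)): balance=$1112.00 total_interest=$12.00
After 3 (withdraw($200)): balance=$912.00 total_interest=$12.00
After 4 (month_end (apply 1% monthly interest)): balance=$921.12 total_interest=$21.12
After 5 (deposit($100)): balance=$1021.12 total_interest=$21.12
After 6 (deposit($200)): balance=$1221.12 total_interest=$21.12
After 7 (year_end (apply 12% annual interest)): balance=$1367.65 total_interest=$167.65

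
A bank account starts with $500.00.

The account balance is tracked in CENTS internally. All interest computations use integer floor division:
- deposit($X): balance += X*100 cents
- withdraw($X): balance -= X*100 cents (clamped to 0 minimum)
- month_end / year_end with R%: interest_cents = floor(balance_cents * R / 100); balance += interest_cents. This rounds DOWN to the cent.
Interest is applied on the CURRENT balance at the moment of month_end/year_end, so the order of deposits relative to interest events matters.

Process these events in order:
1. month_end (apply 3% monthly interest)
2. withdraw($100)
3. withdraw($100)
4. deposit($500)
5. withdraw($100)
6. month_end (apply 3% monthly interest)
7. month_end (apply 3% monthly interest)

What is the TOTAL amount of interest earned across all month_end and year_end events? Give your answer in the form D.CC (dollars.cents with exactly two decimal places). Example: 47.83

Answer: 58.54

Derivation:
After 1 (month_end (apply 3% monthly interest)): balance=$515.00 total_interest=$15.00
After 2 (withdraw($100)): balance=$415.00 total_interest=$15.00
After 3 (withdraw($100)): balance=$315.00 total_interest=$15.00
After 4 (deposit($500)): balance=$815.00 total_interest=$15.00
After 5 (withdraw($100)): balance=$715.00 total_interest=$15.00
After 6 (month_end (apply 3% monthly interest)): balance=$736.45 total_interest=$36.45
After 7 (month_end (apply 3% monthly interest)): balance=$758.54 total_interest=$58.54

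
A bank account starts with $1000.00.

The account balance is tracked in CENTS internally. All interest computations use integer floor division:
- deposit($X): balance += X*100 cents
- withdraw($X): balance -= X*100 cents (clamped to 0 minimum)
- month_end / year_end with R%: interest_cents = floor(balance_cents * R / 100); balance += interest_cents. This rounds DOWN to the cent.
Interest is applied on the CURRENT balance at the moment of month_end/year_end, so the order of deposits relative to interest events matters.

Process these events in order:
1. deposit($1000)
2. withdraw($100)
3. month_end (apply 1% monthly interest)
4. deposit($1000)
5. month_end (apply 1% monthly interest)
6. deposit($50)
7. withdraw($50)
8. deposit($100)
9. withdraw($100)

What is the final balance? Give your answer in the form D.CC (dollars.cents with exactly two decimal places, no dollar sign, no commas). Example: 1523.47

Answer: 2948.19

Derivation:
After 1 (deposit($1000)): balance=$2000.00 total_interest=$0.00
After 2 (withdraw($100)): balance=$1900.00 total_interest=$0.00
After 3 (month_end (apply 1% monthly interest)): balance=$1919.00 total_interest=$19.00
After 4 (deposit($1000)): balance=$2919.00 total_interest=$19.00
After 5 (month_end (apply 1% monthly interest)): balance=$2948.19 total_interest=$48.19
After 6 (deposit($50)): balance=$2998.19 total_interest=$48.19
After 7 (withdraw($50)): balance=$2948.19 total_interest=$48.19
After 8 (deposit($100)): balance=$3048.19 total_interest=$48.19
After 9 (withdraw($100)): balance=$2948.19 total_interest=$48.19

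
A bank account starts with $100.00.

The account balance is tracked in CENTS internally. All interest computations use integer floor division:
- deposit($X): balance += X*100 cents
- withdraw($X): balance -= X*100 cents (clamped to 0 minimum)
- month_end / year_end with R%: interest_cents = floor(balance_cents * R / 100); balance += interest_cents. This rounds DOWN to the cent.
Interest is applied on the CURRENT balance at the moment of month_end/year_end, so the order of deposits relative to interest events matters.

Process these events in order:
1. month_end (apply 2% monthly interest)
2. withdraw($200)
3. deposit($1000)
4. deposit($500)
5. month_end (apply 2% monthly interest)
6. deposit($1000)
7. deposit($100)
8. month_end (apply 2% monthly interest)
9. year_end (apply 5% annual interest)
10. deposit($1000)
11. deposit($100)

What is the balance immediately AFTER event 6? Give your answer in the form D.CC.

After 1 (month_end (apply 2% monthly interest)): balance=$102.00 total_interest=$2.00
After 2 (withdraw($200)): balance=$0.00 total_interest=$2.00
After 3 (deposit($1000)): balance=$1000.00 total_interest=$2.00
After 4 (deposit($500)): balance=$1500.00 total_interest=$2.00
After 5 (month_end (apply 2% monthly interest)): balance=$1530.00 total_interest=$32.00
After 6 (deposit($1000)): balance=$2530.00 total_interest=$32.00

Answer: 2530.00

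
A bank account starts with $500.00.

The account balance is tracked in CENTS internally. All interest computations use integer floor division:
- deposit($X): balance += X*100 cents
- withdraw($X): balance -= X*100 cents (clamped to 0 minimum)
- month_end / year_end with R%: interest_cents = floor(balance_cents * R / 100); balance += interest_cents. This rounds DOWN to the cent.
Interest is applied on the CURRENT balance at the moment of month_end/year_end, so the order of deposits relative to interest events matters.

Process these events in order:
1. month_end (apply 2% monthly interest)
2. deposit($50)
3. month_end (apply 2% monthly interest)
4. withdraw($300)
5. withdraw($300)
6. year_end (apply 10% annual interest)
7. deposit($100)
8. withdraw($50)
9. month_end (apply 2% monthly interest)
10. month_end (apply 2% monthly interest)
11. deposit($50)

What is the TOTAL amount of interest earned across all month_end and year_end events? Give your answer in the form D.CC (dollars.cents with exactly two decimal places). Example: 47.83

After 1 (month_end (apply 2% monthly interest)): balance=$510.00 total_interest=$10.00
After 2 (deposit($50)): balance=$560.00 total_interest=$10.00
After 3 (month_end (apply 2% monthly interest)): balance=$571.20 total_interest=$21.20
After 4 (withdraw($300)): balance=$271.20 total_interest=$21.20
After 5 (withdraw($300)): balance=$0.00 total_interest=$21.20
After 6 (year_end (apply 10% annual interest)): balance=$0.00 total_interest=$21.20
After 7 (deposit($100)): balance=$100.00 total_interest=$21.20
After 8 (withdraw($50)): balance=$50.00 total_interest=$21.20
After 9 (month_end (apply 2% monthly interest)): balance=$51.00 total_interest=$22.20
After 10 (month_end (apply 2% monthly interest)): balance=$52.02 total_interest=$23.22
After 11 (deposit($50)): balance=$102.02 total_interest=$23.22

Answer: 23.22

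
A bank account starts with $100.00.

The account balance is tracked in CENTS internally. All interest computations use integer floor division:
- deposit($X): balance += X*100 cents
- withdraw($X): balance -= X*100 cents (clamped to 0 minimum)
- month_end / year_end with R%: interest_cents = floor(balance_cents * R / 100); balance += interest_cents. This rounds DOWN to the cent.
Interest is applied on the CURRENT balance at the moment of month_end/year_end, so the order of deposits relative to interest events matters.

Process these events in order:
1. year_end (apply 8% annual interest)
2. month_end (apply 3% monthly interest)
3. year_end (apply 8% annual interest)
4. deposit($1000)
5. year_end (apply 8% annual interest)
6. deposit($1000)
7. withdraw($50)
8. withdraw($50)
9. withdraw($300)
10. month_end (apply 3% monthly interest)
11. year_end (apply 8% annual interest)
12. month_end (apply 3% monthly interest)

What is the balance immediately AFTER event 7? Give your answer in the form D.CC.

Answer: 2159.74

Derivation:
After 1 (year_end (apply 8% annual interest)): balance=$108.00 total_interest=$8.00
After 2 (month_end (apply 3% monthly interest)): balance=$111.24 total_interest=$11.24
After 3 (year_end (apply 8% annual interest)): balance=$120.13 total_interest=$20.13
After 4 (deposit($1000)): balance=$1120.13 total_interest=$20.13
After 5 (year_end (apply 8% annual interest)): balance=$1209.74 total_interest=$109.74
After 6 (deposit($1000)): balance=$2209.74 total_interest=$109.74
After 7 (withdraw($50)): balance=$2159.74 total_interest=$109.74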